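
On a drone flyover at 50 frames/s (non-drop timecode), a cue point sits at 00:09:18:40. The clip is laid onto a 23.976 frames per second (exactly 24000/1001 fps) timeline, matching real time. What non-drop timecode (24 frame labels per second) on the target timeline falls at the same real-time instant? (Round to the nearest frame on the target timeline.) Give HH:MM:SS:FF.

00:09:18:06

Source frame index: (0×3600 + 9×60 + 18) × 50 + 40 = 27940.
Real time: 27940 / (50) = 2794/5 s.
Target frame: (2794/5) × (24000/1001) = 1219200/91 ≈ 13397.802 → 13398.
At 24 labels/s: frame 13398 → 00:09:18:06.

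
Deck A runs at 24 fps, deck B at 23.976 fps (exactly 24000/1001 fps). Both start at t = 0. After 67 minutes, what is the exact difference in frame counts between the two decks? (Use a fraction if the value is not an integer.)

96480/1001 frames

67 min = 4020 s.
A emits 24 × 4020 = 96480 frames; B emits 24000/1001 × 4020 = 96480000/1001.
Difference = 96480/1001 frames (≈ 96.3836); B is behind A.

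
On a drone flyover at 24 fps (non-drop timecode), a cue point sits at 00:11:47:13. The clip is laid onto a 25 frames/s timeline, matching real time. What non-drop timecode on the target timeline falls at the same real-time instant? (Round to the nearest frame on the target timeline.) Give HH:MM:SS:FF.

Source frame index: (0×3600 + 11×60 + 47) × 24 + 13 = 16981.
Real time: 16981 / (24) = 16981/24 s.
Target frame: (16981/24) × (25) = 424525/24 ≈ 17688.542 → 17689.
At 25 labels/s: frame 17689 → 00:11:47:14.

00:11:47:14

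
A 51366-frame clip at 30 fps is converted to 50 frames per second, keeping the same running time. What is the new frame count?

Target frames = source frames × (target rate / source rate) = 51366 × (50)/(30) = 51366 × 5/3 = 85610.

85610 frames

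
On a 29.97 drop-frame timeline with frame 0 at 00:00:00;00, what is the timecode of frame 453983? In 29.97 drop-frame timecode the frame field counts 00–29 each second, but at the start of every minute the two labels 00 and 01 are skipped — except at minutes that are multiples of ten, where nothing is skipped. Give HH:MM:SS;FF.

Ten DF minutes hold 17982 frames, so frame 453983 lies in block 25 (frames 449550–467531) with 4433 frames into that block.
The block's first minute is 1800 frames and the rest 1798 each; 4433 frames reaches minute 2, so 25 × 18 + 2 × 2 = 454 labels have been skipped so far.
Adding those back, label number 453983 + 454 = 454437 at 30 labels/s is 15147 s + 27 f = 4 h 12 min 27 s frame 27, i.e. 04:12:27;27.

04:12:27;27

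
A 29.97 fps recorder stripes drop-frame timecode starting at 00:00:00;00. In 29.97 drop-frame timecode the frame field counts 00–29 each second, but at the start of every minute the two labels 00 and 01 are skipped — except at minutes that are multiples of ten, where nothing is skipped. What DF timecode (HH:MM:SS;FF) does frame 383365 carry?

Each 10-minute DF block holds 10 × 60 × 30 − 9 × 2 = 17982 frames. 383365 ÷ 17982 → 21 full blocks, remainder 5743.
Within the partial block the first minute is 1800 frames and each further minute 1798, so 3 further minute boundaries passed. Total skipped labels = 18 × 21 + 2 × 3 = 384.
Non-drop label index = 383365 + 384 = 383749; at 30 labels/s that is 03:33:11:19, i.e. DF 03:33:11;19.

03:33:11;19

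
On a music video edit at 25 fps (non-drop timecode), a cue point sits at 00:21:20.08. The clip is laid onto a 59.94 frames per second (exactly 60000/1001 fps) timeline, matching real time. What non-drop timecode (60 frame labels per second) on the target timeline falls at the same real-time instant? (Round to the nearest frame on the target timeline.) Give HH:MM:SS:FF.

00:21:19:02

Source frame index: (0×3600 + 21×60 + 20) × 25 + 8 = 32008.
Real time: 32008 / (25) = 32008/25 s.
Target frame: (32008/25) × (60000/1001) = 76819200/1001 ≈ 76742.458 → 76742.
At 60 labels/s: frame 76742 → 00:21:19:02.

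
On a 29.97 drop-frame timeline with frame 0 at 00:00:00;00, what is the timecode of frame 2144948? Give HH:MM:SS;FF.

Each 10-minute DF block holds 10 × 60 × 30 − 9 × 2 = 17982 frames. 2144948 ÷ 17982 → 119 full blocks, remainder 5090.
Within the partial block the first minute is 1800 frames and each further minute 1798, so 2 further minute boundaries passed. Total skipped labels = 18 × 119 + 2 × 2 = 2146.
Non-drop label index = 2144948 + 2146 = 2147094; at 30 labels/s that is 19:52:49:24, i.e. DF 19:52:49;24.

19:52:49;24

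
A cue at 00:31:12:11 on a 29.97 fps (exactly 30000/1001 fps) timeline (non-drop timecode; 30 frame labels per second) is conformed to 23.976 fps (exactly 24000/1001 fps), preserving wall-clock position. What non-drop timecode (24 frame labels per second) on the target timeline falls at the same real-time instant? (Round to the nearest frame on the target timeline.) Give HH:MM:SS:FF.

00:31:12:09

Source frame index: (0×3600 + 31×60 + 12) × 30 + 11 = 56171.
Real time: 56171 / (30000/1001) = 56227171/30000 s.
Target frame: (56227171/30000) × (24000/1001) = 224684/5 ≈ 44936.800 → 44937.
At 24 labels/s: frame 44937 → 00:31:12:09.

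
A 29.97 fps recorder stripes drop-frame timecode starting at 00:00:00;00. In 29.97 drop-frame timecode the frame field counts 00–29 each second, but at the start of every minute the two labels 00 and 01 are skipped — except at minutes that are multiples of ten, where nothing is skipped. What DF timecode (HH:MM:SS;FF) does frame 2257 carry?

Each 10-minute DF block holds 10 × 60 × 30 − 9 × 2 = 17982 frames. 2257 ÷ 17982 → 0 full blocks, remainder 2257.
Within the partial block the first minute is 1800 frames and each further minute 1798, so 1 further minute boundary passed. Total skipped labels = 18 × 0 + 2 × 1 = 2.
Non-drop label index = 2257 + 2 = 2259; at 30 labels/s that is 00:01:15:09, i.e. DF 00:01:15;09.

00:01:15;09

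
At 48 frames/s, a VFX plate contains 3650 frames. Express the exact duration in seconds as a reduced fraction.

Running time = 3650 ÷ (48) = 3650 × 1/48 = 1825/24 s.

1825/24 seconds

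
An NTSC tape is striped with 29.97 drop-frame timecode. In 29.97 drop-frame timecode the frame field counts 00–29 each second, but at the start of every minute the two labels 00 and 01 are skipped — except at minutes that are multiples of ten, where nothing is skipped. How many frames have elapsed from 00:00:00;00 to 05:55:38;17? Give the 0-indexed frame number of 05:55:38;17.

639517

As if non-drop at 30 labels/s: (5 × 3600 + 55 × 60 + 38) × 30 + 17 = 640157.
Minute boundaries passed: 355; those not divisible by 10: 355 − 35 = 320; dropped labels = 2 × 320 = 640.
Actual frame index = 640157 − 640 = 639517.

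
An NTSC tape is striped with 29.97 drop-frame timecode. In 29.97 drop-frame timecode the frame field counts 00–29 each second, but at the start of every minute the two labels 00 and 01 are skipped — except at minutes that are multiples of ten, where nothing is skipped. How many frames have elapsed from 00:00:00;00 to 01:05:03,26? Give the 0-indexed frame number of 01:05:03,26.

As if non-drop at 30 labels/s: (1 × 3600 + 5 × 60 + 3) × 30 + 26 = 117116.
Minute boundaries passed: 65; those not divisible by 10: 65 − 6 = 59; dropped labels = 2 × 59 = 118.
Actual frame index = 117116 − 118 = 116998.

116998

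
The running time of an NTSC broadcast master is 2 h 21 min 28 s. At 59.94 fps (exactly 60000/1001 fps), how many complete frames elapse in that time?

2 h 21 min 28 s = 8488 s.
Frames = 8488 × 60000/1001 = 509280000/1001 ≈ 508771.2288.
Complete frames: 508771.

508771 frames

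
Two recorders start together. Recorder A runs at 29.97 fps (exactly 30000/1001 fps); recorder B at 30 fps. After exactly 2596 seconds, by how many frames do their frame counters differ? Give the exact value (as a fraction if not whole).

7080/91 frames

A emits 30000/1001 × 2596 = 7080000/91 frames; B emits 30 × 2596 = 77880.
Difference = 7080/91 frames (≈ 77.8022); B is ahead of A.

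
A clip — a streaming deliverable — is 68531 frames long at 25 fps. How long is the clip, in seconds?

Running time = 68531 / (25) = 2741.24 s.

2741.24 seconds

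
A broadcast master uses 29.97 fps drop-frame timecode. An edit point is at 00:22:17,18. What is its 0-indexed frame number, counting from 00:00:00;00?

40088

Complete 10-minute blocks: 2, each 17982 frames → 35964.
Remaining 2 whole minutes in the current block: 1800 + 1 × 1798 = 3598 frames.
Within the current minute: 17 × 30 + 18 − 2 = 526 (labels ;00/;01 skipped at this minute). Total = 35964 + 3598 + 526 = 40088.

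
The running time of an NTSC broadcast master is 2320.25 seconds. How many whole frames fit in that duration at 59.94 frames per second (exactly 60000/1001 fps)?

Frames = 2320.25 × 60000/1001 = 139215000/1001 ≈ 139075.9241.
Complete frames: 139075.

139075 frames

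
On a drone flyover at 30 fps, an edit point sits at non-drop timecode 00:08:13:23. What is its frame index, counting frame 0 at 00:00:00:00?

Total seconds to the label: (0 × 3600 + 8 × 60 + 13) = 493.
Frame index = 493 × 30 + 23 = 14813.

frame 14813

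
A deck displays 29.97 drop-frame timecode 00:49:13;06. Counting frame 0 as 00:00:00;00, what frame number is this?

Complete 10-minute blocks: 4, each 17982 frames → 71928.
Remaining 9 whole minutes in the current block: 1800 + 8 × 1798 = 16184 frames.
Within the current minute: 13 × 30 + 6 − 2 = 394 (labels ;00/;01 skipped at this minute). Total = 71928 + 16184 + 394 = 88506.

88506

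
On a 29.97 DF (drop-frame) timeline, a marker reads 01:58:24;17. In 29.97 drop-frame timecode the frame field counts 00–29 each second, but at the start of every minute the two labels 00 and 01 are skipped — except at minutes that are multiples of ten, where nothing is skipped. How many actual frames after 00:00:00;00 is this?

212923

As if non-drop at 30 labels/s: (1 × 3600 + 58 × 60 + 24) × 30 + 17 = 213137.
Minute boundaries passed: 118; those not divisible by 10: 118 − 11 = 107; dropped labels = 2 × 107 = 214.
Actual frame index = 213137 − 214 = 212923.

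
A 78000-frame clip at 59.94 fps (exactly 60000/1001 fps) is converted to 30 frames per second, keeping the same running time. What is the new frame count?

Target frames = source frames × (target rate / source rate) = 78000 × (30)/(60000/1001) = 78000 × 1001/2000 = 39039.

39039 frames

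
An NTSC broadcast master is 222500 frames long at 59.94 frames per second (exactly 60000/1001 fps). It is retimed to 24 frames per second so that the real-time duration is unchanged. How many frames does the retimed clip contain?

Target frames = source frames × (target rate / source rate) = 222500 × (24)/(60000/1001) = 222500 × 1001/2500 = 89089.

89089 frames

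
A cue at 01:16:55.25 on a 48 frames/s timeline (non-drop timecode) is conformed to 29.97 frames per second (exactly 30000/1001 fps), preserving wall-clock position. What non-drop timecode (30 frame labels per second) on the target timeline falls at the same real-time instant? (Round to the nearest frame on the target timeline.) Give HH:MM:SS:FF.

Source frame index: (1×3600 + 16×60 + 55) × 48 + 25 = 221545.
Real time: 221545 / (48) = 221545/48 s.
Target frame: (221545/48) × (30000/1001) = 138465625/1001 ≈ 138327.298 → 138327.
At 30 labels/s: frame 138327 → 01:16:50:27.

01:16:50:27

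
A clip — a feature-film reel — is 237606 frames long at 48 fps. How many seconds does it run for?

4950.125 seconds

Running time = 237606 / (48) = 4950.125 s.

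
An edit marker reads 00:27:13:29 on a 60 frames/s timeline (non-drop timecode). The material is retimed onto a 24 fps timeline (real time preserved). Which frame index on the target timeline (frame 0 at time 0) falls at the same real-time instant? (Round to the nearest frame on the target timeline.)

frame 39204

Source frame index: (0×3600 + 27×60 + 13) × 60 + 29 = 98009.
Real time: 98009 / (60) = 98009/60 s.
Target frame: (98009/60) × (24) = 196018/5 ≈ 39203.600 → 39204.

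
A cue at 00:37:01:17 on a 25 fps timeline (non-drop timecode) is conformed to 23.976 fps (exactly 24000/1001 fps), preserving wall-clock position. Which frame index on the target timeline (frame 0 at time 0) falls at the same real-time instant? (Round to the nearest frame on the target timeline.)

frame 53267

Source frame index: (0×3600 + 37×60 + 1) × 25 + 17 = 55542.
Real time: 55542 / (25) = 55542/25 s.
Target frame: (55542/25) × (24000/1001) = 53320320/1001 ≈ 53267.053 → 53267.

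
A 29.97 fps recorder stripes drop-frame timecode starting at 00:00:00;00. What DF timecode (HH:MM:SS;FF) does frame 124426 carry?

Each 10-minute DF block holds 10 × 60 × 30 − 9 × 2 = 17982 frames. 124426 ÷ 17982 → 6 full blocks, remainder 16534.
Within the partial block the first minute is 1800 frames and each further minute 1798, so 9 further minute boundaries passed. Total skipped labels = 18 × 6 + 2 × 9 = 126.
Non-drop label index = 124426 + 126 = 124552; at 30 labels/s that is 01:09:11:22, i.e. DF 01:09:11;22.

01:09:11;22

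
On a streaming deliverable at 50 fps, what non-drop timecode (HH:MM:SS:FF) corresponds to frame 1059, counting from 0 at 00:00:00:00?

00:00:21:09

1059 ÷ 50 = 21 full seconds, remainder 9 frames.
21 s = 0 h 0 min 21 s.
Timecode: 00:00:21:09.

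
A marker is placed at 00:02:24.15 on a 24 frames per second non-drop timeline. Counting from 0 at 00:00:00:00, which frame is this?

3471

Total seconds to the label: (0 × 3600 + 2 × 60 + 24) = 144.
Frame index = 144 × 24 + 15 = 3471.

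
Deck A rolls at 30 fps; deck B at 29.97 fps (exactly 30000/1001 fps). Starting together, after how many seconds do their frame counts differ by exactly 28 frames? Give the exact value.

The gap grows by |30000/1001 − 30| = 30/1001 frames per second.
Time for a 28-frame gap: 28 ÷ (30/1001) = 14014/15 s.

14014/15 seconds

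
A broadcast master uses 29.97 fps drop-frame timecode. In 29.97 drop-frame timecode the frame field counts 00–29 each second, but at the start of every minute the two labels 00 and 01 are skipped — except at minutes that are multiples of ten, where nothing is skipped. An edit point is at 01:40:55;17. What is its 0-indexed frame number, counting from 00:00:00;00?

Complete 10-minute blocks: 10, each 17982 frames → 179820.
Remaining 0 whole minutes in the current block: 0 frames.
Within the current minute: 55 × 30 + 17 = 1667. Total = 179820 + 0 + 1667 = 181487.

181487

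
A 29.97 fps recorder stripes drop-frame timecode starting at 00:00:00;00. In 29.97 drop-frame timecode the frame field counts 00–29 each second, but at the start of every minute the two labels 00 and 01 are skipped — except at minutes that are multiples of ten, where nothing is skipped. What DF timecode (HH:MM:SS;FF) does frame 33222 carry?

Ten DF minutes hold 17982 frames, so frame 33222 lies in block 1 (frames 17982–35963) with 15240 frames into that block.
The block's first minute is 1800 frames and the rest 1798 each; 15240 frames reaches minute 8, so 1 × 18 + 8 × 2 = 34 labels have been skipped so far.
Adding those back, label number 33222 + 34 = 33256 at 30 labels/s is 1108 s + 16 f = 0 h 18 min 28 s frame 16, i.e. 00:18:28;16.

00:18:28;16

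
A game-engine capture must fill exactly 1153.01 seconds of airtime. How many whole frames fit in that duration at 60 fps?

69180 frames

Frames = 1153.01 × 60 = 345903/5 ≈ 69180.6000.
Complete frames: 69180.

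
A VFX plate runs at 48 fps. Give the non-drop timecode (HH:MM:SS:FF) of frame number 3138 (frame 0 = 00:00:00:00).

00:01:05:18

3138 ÷ 48 = 65 full seconds, remainder 18 frames.
65 s = 0 h 1 min 5 s.
Timecode: 00:01:05:18.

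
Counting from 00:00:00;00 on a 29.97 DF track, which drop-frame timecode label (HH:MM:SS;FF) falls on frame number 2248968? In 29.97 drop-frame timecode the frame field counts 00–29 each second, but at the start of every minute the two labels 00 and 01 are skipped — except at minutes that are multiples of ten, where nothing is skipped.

20:50:40;18

Each 10-minute DF block holds 10 × 60 × 30 − 9 × 2 = 17982 frames. 2248968 ÷ 17982 → 125 full blocks, remainder 1218.
Within the partial block the first minute is 1800 frames and each further minute 1798, so 0 further minute boundaries passed. Total skipped labels = 18 × 125 + 2 × 0 = 2250.
Non-drop label index = 2248968 + 2250 = 2251218; at 30 labels/s that is 20:50:40:18, i.e. DF 20:50:40;18.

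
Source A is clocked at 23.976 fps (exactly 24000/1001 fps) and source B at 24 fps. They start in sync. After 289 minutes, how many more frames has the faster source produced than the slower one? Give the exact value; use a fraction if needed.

289 min = 17340 s.
A emits 24000/1001 × 17340 = 416160000/1001 frames; B emits 24 × 17340 = 416160.
Difference = 416160/1001 frames (≈ 415.7443); B is ahead of A.

416160/1001 frames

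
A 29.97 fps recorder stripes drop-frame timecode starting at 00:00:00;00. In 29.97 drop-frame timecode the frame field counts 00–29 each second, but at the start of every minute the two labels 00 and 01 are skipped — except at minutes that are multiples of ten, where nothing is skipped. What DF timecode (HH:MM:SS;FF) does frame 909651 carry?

08:25:52;01

Ten DF minutes hold 17982 frames, so frame 909651 lies in block 50 (frames 899100–917081) with 10551 frames into that block.
The block's first minute is 1800 frames and the rest 1798 each; 10551 frames reaches minute 5, so 50 × 18 + 5 × 2 = 910 labels have been skipped so far.
Adding those back, label number 909651 + 910 = 910561 at 30 labels/s is 30352 s + 1 f = 8 h 25 min 52 s frame 1, i.e. 08:25:52;01.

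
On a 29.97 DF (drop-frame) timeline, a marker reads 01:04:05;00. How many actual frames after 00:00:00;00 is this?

As if non-drop at 30 labels/s: (1 × 3600 + 4 × 60 + 5) × 30 + 0 = 115350.
Minute boundaries passed: 64; those not divisible by 10: 64 − 6 = 58; dropped labels = 2 × 58 = 116.
Actual frame index = 115350 − 116 = 115234.

115234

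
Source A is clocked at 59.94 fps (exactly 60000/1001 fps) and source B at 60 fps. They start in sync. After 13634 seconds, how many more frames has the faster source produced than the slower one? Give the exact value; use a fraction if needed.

A emits 60000/1001 × 13634 = 818040000/1001 frames; B emits 60 × 13634 = 818040.
Difference = 818040/1001 frames (≈ 817.2228); B is ahead of A.

818040/1001 frames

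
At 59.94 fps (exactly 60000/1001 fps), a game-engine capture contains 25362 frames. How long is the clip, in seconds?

423.1227 seconds

Running time = 25362 / (60000/1001) = 423.1227 s.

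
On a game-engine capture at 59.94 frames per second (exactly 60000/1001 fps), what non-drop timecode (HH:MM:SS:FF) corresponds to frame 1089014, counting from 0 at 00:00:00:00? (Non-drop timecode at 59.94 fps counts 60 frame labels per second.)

05:02:30:14

1089014 ÷ 60 = 18150 full seconds, remainder 14 frames.
18150 s = 5 h 2 min 30 s.
Timecode: 05:02:30:14.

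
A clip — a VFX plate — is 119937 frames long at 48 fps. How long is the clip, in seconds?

Running time = 119937 / (48) = 2498.6875 s.

2498.6875 seconds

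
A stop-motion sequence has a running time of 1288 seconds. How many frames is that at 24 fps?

30912 frames

Frames = 1288 × 24 = 30912.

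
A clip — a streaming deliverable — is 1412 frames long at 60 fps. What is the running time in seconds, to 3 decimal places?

Running time = 1412 × 1/60 = 353/15 s ≈ 23.533 s.

23.533 seconds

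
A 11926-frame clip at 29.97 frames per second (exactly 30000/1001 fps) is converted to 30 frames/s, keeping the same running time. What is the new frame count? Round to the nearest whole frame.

Frames at target rate = 11926 × (30) / (30000/1001) = 5968963/500 ≈ 11937.926.
Nearest whole frame: 11938.

11938 frames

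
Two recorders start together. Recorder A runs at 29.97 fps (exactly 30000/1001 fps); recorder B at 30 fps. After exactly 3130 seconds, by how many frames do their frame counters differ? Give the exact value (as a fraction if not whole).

A emits 30000/1001 × 3130 = 93900000/1001 frames; B emits 30 × 3130 = 93900.
Difference = 93900/1001 frames (≈ 93.8062); B is ahead of A.

93900/1001 frames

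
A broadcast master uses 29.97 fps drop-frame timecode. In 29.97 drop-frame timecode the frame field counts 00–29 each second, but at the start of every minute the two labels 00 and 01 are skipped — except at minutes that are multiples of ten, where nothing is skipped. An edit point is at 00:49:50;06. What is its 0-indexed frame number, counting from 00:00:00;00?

Complete 10-minute blocks: 4, each 17982 frames → 71928.
Remaining 9 whole minutes in the current block: 1800 + 8 × 1798 = 16184 frames.
Within the current minute: 50 × 30 + 6 − 2 = 1504 (labels ;00/;01 skipped at this minute). Total = 71928 + 16184 + 1504 = 89616.

89616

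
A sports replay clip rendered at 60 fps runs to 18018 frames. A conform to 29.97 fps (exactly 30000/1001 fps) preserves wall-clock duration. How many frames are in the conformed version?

9000 frames

Target frames = source frames × (target rate / source rate) = 18018 × (30000/1001)/(60) = 18018 × 500/1001 = 9000.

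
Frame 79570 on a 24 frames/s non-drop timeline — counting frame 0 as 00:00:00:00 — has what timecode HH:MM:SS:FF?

79570 ÷ 24 = 3315 full seconds, remainder 10 frames.
3315 s = 0 h 55 min 15 s.
Timecode: 00:55:15:10.

00:55:15:10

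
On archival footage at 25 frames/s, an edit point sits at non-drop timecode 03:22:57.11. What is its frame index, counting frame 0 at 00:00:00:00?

Total seconds to the label: (3 × 3600 + 22 × 60 + 57) = 12177.
Frame index = 12177 × 25 + 11 = 304436.

304436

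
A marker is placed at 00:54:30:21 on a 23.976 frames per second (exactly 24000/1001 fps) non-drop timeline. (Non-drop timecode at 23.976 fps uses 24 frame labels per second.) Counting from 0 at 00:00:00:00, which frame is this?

78501

Total seconds to the label: (0 × 3600 + 54 × 60 + 30) = 3270.
Frame index = 3270 × 24 + 21 = 78501.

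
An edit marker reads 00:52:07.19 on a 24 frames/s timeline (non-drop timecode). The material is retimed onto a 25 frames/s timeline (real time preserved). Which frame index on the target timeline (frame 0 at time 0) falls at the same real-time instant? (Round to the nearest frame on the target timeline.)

frame 78195

Source frame index: (0×3600 + 52×60 + 7) × 24 + 19 = 75067.
Real time: 75067 / (24) = 75067/24 s.
Target frame: (75067/24) × (25) = 1876675/24 ≈ 78194.792 → 78195.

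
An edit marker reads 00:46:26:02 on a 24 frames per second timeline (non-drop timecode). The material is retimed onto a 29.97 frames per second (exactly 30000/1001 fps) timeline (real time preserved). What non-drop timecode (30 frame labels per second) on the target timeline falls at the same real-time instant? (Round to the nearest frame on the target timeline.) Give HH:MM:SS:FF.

00:46:23:09

Source frame index: (0×3600 + 46×60 + 26) × 24 + 2 = 66866.
Real time: 66866 / (24) = 33433/12 s.
Target frame: (33433/12) × (30000/1001) = 83582500/1001 ≈ 83499.001 → 83499.
At 30 labels/s: frame 83499 → 00:46:23:09.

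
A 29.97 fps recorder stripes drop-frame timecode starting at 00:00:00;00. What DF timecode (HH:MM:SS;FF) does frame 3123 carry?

Ten DF minutes hold 17982 frames, so frame 3123 lies in block 0 (frames 0–17981) with 3123 frames into that block.
The block's first minute is 1800 frames and the rest 1798 each; 3123 frames reaches minute 1, so 0 × 18 + 1 × 2 = 2 labels have been skipped so far.
Adding those back, label number 3123 + 2 = 3125 at 30 labels/s is 104 s + 5 f = 0 h 1 min 44 s frame 5, i.e. 00:01:44;05.

00:01:44;05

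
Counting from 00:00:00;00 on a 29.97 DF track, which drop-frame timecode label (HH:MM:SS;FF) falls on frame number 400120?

03:42:30;20

Each 10-minute DF block holds 10 × 60 × 30 − 9 × 2 = 17982 frames. 400120 ÷ 17982 → 22 full blocks, remainder 4516.
Within the partial block the first minute is 1800 frames and each further minute 1798, so 2 further minute boundaries passed. Total skipped labels = 18 × 22 + 2 × 2 = 400.
Non-drop label index = 400120 + 400 = 400520; at 30 labels/s that is 03:42:30:20, i.e. DF 03:42:30;20.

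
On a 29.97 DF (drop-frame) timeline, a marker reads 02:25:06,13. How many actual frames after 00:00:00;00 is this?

As if non-drop at 30 labels/s: (2 × 3600 + 25 × 60 + 6) × 30 + 13 = 261193.
Minute boundaries passed: 145; those not divisible by 10: 145 − 14 = 131; dropped labels = 2 × 131 = 262.
Actual frame index = 261193 − 262 = 260931.

260931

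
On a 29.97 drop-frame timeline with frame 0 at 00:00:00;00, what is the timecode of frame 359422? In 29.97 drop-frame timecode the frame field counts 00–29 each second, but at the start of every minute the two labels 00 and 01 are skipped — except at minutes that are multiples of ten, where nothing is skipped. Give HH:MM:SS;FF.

03:19:52;22

Each 10-minute DF block holds 10 × 60 × 30 − 9 × 2 = 17982 frames. 359422 ÷ 17982 → 19 full blocks, remainder 17764.
Within the partial block the first minute is 1800 frames and each further minute 1798, so 9 further minute boundaries passed. Total skipped labels = 18 × 19 + 2 × 9 = 360.
Non-drop label index = 359422 + 360 = 359782; at 30 labels/s that is 03:19:52:22, i.e. DF 03:19:52;22.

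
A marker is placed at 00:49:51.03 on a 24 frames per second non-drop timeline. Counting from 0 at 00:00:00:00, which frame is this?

71787

Total seconds to the label: (0 × 3600 + 49 × 60 + 51) = 2991.
Frame index = 2991 × 24 + 3 = 71787.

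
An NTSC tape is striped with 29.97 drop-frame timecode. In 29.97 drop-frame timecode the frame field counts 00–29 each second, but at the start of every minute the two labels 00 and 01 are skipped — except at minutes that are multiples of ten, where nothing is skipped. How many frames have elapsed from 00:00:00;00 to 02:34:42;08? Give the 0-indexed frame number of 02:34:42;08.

Complete 10-minute blocks: 15, each 17982 frames → 269730.
Remaining 4 whole minutes in the current block: 1800 + 3 × 1798 = 7194 frames.
Within the current minute: 42 × 30 + 8 − 2 = 1266 (labels ;00/;01 skipped at this minute). Total = 269730 + 7194 + 1266 = 278190.

278190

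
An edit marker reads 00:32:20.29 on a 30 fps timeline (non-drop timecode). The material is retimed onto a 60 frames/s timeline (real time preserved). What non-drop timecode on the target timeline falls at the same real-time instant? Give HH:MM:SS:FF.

Source frame index: (0×3600 + 32×60 + 20) × 30 + 29 = 58229.
Real time: 58229 / (30) = 58229/30 s.
Target frame: (58229/30) × (60) = 116458.
At 60 labels/s: frame 116458 → 00:32:20:58.

00:32:20:58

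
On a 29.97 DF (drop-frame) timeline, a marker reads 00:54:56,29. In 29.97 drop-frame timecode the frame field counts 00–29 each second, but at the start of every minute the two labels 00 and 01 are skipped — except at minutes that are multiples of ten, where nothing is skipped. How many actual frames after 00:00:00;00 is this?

98811

Complete 10-minute blocks: 5, each 17982 frames → 89910.
Remaining 4 whole minutes in the current block: 1800 + 3 × 1798 = 7194 frames.
Within the current minute: 56 × 30 + 29 − 2 = 1707 (labels ;00/;01 skipped at this minute). Total = 89910 + 7194 + 1707 = 98811.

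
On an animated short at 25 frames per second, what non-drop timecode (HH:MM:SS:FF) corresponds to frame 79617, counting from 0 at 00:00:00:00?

79617 ÷ 25 = 3184 full seconds, remainder 17 frames.
3184 s = 0 h 53 min 4 s.
Timecode: 00:53:04:17.

00:53:04:17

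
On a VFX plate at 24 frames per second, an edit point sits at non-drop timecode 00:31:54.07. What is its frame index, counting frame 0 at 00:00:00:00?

frame 45943

Total seconds to the label: (0 × 3600 + 31 × 60 + 54) = 1914.
Frame index = 1914 × 24 + 7 = 45943.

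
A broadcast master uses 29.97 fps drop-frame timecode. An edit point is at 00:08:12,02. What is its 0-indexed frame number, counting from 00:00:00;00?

14746

Complete 10-minute blocks: 0, each 17982 frames → 0.
Remaining 8 whole minutes in the current block: 1800 + 7 × 1798 = 14386 frames.
Within the current minute: 12 × 30 + 2 − 2 = 360 (labels ;00/;01 skipped at this minute). Total = 0 + 14386 + 360 = 14746.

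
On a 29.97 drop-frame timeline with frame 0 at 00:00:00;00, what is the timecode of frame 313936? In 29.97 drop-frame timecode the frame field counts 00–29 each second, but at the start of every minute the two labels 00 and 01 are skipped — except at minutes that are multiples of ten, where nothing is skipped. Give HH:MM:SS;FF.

Ten DF minutes hold 17982 frames, so frame 313936 lies in block 17 (frames 305694–323675) with 8242 frames into that block.
The block's first minute is 1800 frames and the rest 1798 each; 8242 frames reaches minute 4, so 17 × 18 + 4 × 2 = 314 labels have been skipped so far.
Adding those back, label number 313936 + 314 = 314250 at 30 labels/s is 10475 s + 0 f = 2 h 54 min 35 s frame 0, i.e. 02:54:35;00.

02:54:35;00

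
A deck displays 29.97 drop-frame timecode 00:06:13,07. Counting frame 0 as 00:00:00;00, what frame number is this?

As if non-drop at 30 labels/s: (0 × 3600 + 6 × 60 + 13) × 30 + 7 = 11197.
Minute boundaries passed: 6; those not divisible by 10: 6 − 0 = 6; dropped labels = 2 × 6 = 12.
Actual frame index = 11197 − 12 = 11185.

11185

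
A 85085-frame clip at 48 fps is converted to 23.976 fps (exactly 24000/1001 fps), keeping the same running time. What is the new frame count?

Target frames = source frames × (target rate / source rate) = 85085 × (24000/1001)/(48) = 85085 × 500/1001 = 42500.

42500 frames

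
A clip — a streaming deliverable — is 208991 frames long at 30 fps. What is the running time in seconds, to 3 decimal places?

6966.367 seconds

Running time = 208991 × 1/30 = 208991/30 s ≈ 6966.367 s.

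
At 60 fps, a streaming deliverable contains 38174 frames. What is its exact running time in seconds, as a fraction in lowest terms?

Running time = 38174 ÷ (60) = 38174 × 1/60 = 19087/30 s.

19087/30 seconds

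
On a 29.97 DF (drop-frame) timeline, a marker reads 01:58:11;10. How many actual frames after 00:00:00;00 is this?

Complete 10-minute blocks: 11, each 17982 frames → 197802.
Remaining 8 whole minutes in the current block: 1800 + 7 × 1798 = 14386 frames.
Within the current minute: 11 × 30 + 10 − 2 = 338 (labels ;00/;01 skipped at this minute). Total = 197802 + 14386 + 338 = 212526.

212526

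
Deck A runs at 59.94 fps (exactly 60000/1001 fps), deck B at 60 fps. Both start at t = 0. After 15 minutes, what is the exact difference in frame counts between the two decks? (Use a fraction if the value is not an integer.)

15 min = 900 s.
A emits 60000/1001 × 900 = 54000000/1001 frames; B emits 60 × 900 = 54000.
Difference = 54000/1001 frames (≈ 53.9461); B is ahead of A.

54000/1001 frames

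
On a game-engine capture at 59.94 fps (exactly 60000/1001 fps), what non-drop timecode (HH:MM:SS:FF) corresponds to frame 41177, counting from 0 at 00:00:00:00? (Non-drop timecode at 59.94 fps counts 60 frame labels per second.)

00:11:26:17

41177 ÷ 60 = 686 full seconds, remainder 17 frames.
686 s = 0 h 11 min 26 s.
Timecode: 00:11:26:17.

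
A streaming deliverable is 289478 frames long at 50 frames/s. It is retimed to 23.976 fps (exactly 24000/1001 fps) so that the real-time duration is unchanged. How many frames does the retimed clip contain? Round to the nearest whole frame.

138811 frames

Frames at target rate = 289478 × (24000/1001) / (50) = 19849920/143 ≈ 138810.629.
Nearest whole frame: 138811.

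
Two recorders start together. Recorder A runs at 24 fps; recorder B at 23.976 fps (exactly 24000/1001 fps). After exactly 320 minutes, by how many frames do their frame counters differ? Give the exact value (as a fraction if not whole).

320 min = 19200 s.
A emits 24 × 19200 = 460800 frames; B emits 24000/1001 × 19200 = 460800000/1001.
Difference = 460800/1001 frames (≈ 460.3397); B is behind A.

460800/1001 frames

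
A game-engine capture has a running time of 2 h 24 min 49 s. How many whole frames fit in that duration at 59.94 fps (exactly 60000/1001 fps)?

520819 frames

2 h 24 min 49 s = 8689 s.
Frames = 8689 × 60000/1001 = 521340000/1001 ≈ 520819.1808.
Complete frames: 520819.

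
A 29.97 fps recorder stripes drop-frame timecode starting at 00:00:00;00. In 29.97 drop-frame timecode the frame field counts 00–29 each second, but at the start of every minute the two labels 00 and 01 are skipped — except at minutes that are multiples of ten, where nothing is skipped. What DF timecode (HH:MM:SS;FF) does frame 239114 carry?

Each 10-minute DF block holds 10 × 60 × 30 − 9 × 2 = 17982 frames. 239114 ÷ 17982 → 13 full blocks, remainder 5348.
Within the partial block the first minute is 1800 frames and each further minute 1798, so 2 further minute boundaries passed. Total skipped labels = 18 × 13 + 2 × 2 = 238.
Non-drop label index = 239114 + 238 = 239352; at 30 labels/s that is 02:12:58:12, i.e. DF 02:12:58;12.

02:12:58;12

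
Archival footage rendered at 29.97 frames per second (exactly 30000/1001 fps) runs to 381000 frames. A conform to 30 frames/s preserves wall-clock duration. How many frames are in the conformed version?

381381 frames

Target frames = source frames × (target rate / source rate) = 381000 × (30)/(30000/1001) = 381000 × 1001/1000 = 381381.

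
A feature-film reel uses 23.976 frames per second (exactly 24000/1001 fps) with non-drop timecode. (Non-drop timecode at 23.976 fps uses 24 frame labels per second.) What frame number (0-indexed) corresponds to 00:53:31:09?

frame 77073

Total seconds to the label: (0 × 3600 + 53 × 60 + 31) = 3211.
Frame index = 3211 × 24 + 9 = 77073.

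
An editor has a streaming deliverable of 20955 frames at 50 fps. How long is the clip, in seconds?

Running time = 20955 / (50) = 419.1 s.

419.1 seconds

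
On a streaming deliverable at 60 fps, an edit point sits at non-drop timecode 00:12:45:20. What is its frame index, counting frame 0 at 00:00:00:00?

Total seconds to the label: (0 × 3600 + 12 × 60 + 45) = 765.
Frame index = 765 × 60 + 20 = 45920.

frame 45920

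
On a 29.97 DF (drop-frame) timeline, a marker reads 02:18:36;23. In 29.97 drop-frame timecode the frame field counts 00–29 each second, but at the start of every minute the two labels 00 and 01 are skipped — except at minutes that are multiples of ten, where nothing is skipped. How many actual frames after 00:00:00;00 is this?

249253

Complete 10-minute blocks: 13, each 17982 frames → 233766.
Remaining 8 whole minutes in the current block: 1800 + 7 × 1798 = 14386 frames.
Within the current minute: 36 × 30 + 23 − 2 = 1101 (labels ;00/;01 skipped at this minute). Total = 233766 + 14386 + 1101 = 249253.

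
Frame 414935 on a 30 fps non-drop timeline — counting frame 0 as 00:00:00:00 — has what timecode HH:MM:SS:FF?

03:50:31:05

414935 ÷ 30 = 13831 full seconds, remainder 5 frames.
13831 s = 3 h 50 min 31 s.
Timecode: 03:50:31:05.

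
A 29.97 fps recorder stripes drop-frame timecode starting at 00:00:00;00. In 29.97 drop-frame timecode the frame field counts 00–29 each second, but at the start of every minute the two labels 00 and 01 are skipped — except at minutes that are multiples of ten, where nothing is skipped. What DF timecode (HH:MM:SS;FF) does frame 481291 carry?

04:27:39;03

Each 10-minute DF block holds 10 × 60 × 30 − 9 × 2 = 17982 frames. 481291 ÷ 17982 → 26 full blocks, remainder 13759.
Within the partial block the first minute is 1800 frames and each further minute 1798, so 7 further minute boundaries passed. Total skipped labels = 18 × 26 + 2 × 7 = 482.
Non-drop label index = 481291 + 482 = 481773; at 30 labels/s that is 04:27:39:03, i.e. DF 04:27:39;03.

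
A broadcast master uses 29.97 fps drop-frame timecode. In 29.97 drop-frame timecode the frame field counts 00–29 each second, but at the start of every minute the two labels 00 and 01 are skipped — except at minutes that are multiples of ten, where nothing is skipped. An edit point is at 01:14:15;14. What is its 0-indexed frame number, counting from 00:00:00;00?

133530

As if non-drop at 30 labels/s: (1 × 3600 + 14 × 60 + 15) × 30 + 14 = 133664.
Minute boundaries passed: 74; those not divisible by 10: 74 − 7 = 67; dropped labels = 2 × 67 = 134.
Actual frame index = 133664 − 134 = 133530.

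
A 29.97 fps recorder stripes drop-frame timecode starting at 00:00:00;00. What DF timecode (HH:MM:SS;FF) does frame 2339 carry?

Ten DF minutes hold 17982 frames, so frame 2339 lies in block 0 (frames 0–17981) with 2339 frames into that block.
The block's first minute is 1800 frames and the rest 1798 each; 2339 frames reaches minute 1, so 0 × 18 + 1 × 2 = 2 labels have been skipped so far.
Adding those back, label number 2339 + 2 = 2341 at 30 labels/s is 78 s + 1 f = 0 h 1 min 18 s frame 1, i.e. 00:01:18;01.

00:01:18;01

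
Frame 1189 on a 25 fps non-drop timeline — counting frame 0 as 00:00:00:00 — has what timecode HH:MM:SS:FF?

00:00:47:14

1189 ÷ 25 = 47 full seconds, remainder 14 frames.
47 s = 0 h 0 min 47 s.
Timecode: 00:00:47:14.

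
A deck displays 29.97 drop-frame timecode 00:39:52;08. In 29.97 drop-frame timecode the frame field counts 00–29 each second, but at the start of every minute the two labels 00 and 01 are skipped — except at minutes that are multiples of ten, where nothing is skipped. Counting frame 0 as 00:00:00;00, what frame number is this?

Complete 10-minute blocks: 3, each 17982 frames → 53946.
Remaining 9 whole minutes in the current block: 1800 + 8 × 1798 = 16184 frames.
Within the current minute: 52 × 30 + 8 − 2 = 1566 (labels ;00/;01 skipped at this minute). Total = 53946 + 16184 + 1566 = 71696.

71696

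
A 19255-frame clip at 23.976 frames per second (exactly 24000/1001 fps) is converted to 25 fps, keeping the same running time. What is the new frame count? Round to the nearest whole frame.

20077 frames

Frames at target rate = 19255 × (25) / (24000/1001) = 3854851/192 ≈ 20077.349.
Nearest whole frame: 20077.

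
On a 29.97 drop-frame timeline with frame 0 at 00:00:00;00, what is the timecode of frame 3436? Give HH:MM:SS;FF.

Each 10-minute DF block holds 10 × 60 × 30 − 9 × 2 = 17982 frames. 3436 ÷ 17982 → 0 full blocks, remainder 3436.
Within the partial block the first minute is 1800 frames and each further minute 1798, so 1 further minute boundary passed. Total skipped labels = 18 × 0 + 2 × 1 = 2.
Non-drop label index = 3436 + 2 = 3438; at 30 labels/s that is 00:01:54:18, i.e. DF 00:01:54;18.

00:01:54;18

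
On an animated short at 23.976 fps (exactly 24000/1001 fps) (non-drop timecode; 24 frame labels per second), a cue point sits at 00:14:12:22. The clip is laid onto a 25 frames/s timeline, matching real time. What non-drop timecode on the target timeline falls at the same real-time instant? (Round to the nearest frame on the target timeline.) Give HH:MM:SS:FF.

Source frame index: (0×3600 + 14×60 + 12) × 24 + 22 = 20470.
Real time: 20470 / (24000/1001) = 2049047/2400 s.
Target frame: (2049047/2400) × (25) = 2049047/96 ≈ 21344.240 → 21344.
At 25 labels/s: frame 21344 → 00:14:13:19.

00:14:13:19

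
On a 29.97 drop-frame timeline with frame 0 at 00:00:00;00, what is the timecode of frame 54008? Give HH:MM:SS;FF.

00:30:02;02

Ten DF minutes hold 17982 frames, so frame 54008 lies in block 3 (frames 53946–71927) with 62 frames into that block.
The block's first minute is 1800 frames and the rest 1798 each; 62 frames reaches minute 0, so 3 × 18 + 0 × 2 = 54 labels have been skipped so far.
Adding those back, label number 54008 + 54 = 54062 at 30 labels/s is 1802 s + 2 f = 0 h 30 min 2 s frame 2, i.e. 00:30:02;02.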